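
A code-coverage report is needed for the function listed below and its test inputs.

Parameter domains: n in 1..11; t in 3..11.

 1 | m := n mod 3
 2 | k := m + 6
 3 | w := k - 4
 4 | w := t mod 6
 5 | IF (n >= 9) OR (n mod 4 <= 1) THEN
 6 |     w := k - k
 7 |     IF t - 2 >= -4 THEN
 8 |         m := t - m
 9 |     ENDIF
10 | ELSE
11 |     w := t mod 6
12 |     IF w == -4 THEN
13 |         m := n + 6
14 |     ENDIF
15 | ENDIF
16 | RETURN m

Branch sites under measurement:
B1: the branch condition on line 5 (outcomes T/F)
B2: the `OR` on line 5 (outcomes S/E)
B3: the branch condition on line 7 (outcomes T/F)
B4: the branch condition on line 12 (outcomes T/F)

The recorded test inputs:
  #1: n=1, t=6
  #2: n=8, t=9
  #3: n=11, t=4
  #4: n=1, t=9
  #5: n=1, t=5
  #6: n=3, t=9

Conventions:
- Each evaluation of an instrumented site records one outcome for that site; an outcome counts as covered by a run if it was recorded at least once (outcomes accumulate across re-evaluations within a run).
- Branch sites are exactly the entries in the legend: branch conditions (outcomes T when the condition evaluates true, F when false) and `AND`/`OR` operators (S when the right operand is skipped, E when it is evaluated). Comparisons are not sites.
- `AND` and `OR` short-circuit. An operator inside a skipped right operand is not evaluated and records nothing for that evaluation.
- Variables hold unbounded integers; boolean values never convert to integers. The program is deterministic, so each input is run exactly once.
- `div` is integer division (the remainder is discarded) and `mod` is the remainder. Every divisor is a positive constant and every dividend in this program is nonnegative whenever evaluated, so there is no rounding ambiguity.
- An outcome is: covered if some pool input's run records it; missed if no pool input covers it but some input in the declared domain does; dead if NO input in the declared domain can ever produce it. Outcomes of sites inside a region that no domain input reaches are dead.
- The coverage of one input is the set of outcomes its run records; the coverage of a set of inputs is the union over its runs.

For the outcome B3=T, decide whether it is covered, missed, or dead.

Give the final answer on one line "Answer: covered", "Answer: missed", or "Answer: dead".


B3=T is recorded by pool input(s) 1, 2, 3, 4, 5 -> covered
Answer: covered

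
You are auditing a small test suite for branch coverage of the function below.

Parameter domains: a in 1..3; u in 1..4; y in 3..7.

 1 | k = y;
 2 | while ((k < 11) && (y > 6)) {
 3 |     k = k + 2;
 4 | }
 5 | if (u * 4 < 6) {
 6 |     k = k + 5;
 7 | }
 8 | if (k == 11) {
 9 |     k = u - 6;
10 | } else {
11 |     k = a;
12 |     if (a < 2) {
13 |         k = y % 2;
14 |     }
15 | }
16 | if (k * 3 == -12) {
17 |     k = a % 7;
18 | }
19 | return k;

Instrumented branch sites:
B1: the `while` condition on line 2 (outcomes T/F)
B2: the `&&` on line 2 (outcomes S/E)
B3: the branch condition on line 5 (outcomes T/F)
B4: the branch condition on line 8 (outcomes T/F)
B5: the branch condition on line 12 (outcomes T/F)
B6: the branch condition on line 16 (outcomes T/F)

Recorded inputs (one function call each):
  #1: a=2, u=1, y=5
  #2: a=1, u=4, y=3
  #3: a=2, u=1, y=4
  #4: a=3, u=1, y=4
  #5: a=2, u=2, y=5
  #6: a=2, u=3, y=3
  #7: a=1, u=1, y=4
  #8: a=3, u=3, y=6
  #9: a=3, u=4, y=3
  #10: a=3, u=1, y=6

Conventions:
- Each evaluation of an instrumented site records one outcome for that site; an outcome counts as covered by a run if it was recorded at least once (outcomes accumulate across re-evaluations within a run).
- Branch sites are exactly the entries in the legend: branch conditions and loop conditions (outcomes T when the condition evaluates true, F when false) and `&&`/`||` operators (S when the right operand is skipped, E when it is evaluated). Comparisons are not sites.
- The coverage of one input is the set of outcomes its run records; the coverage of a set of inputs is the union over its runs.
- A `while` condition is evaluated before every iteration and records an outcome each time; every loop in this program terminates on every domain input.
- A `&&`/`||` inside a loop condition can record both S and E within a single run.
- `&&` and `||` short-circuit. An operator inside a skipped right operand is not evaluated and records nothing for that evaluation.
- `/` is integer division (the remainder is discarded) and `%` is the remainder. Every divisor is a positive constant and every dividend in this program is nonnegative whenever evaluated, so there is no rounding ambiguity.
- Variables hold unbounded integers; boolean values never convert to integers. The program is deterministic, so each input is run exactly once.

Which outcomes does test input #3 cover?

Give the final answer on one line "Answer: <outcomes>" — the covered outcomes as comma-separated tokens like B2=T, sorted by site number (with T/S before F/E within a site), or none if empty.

Event log for input #3 (a=2, u=1, y=4):
  B2->E, B1->F, B3->T, B4->F, B5->F, B6->F
collecting distinct outcomes: B1=F, B2=E, B3=T, B4=F, B5=F, B6=F

Answer: B1=F, B2=E, B3=T, B4=F, B5=F, B6=F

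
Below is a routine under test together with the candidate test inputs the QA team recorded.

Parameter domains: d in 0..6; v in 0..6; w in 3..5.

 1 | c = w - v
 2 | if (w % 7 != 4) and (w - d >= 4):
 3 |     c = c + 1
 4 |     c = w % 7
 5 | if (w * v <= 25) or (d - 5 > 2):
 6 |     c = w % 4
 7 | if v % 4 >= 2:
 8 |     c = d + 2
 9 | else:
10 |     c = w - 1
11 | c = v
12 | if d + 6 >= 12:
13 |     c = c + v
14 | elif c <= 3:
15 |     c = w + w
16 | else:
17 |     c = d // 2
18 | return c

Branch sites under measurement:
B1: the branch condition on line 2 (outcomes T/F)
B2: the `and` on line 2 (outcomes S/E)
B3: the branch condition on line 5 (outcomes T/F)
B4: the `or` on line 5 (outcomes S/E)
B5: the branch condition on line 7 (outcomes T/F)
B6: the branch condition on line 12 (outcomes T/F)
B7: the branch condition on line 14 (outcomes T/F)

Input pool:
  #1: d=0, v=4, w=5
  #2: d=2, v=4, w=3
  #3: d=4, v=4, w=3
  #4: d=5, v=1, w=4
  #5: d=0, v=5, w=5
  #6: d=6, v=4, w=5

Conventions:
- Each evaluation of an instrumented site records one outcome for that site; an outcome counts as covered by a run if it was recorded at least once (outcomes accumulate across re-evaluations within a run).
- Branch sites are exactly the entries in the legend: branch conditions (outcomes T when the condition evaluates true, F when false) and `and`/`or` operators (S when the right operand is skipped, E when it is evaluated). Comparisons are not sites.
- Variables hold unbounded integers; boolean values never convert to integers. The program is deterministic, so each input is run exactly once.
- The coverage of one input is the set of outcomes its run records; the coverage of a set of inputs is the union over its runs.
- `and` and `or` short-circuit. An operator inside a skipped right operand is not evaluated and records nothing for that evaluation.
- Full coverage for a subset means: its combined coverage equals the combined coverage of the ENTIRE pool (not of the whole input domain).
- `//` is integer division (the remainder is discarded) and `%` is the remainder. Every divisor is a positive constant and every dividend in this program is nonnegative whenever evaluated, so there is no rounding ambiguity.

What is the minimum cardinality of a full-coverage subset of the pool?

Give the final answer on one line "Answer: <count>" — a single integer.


input #1, d=0, v=4, w=5: events B2->E, B1->T, B4->S, B3->T, B5->F, B6->F, B7->F; outcomes B1=T, B2=E, B3=T, B4=S, B5=F, B6=F, B7=F
input #2, d=2, v=4, w=3: events B2->E, B1->F, B4->S, B3->T, B5->F, B6->F, B7->F; outcomes B1=F, B2=E, B3=T, B4=S, B5=F, B6=F, B7=F
input #3, d=4, v=4, w=3: events B2->E, B1->F, B4->S, B3->T, B5->F, B6->F, B7->F; outcomes B1=F, B2=E, B3=T, B4=S, B5=F, B6=F, B7=F
input #4, d=5, v=1, w=4: events B2->S, B1->F, B4->S, B3->T, B5->F, B6->F, B7->T; outcomes B1=F, B2=S, B3=T, B4=S, B5=F, B6=F, B7=T
input #5, d=0, v=5, w=5: events B2->E, B1->T, B4->S, B3->T, B5->F, B6->F, B7->F; outcomes B1=T, B2=E, B3=T, B4=S, B5=F, B6=F, B7=F
input #6, d=6, v=4, w=5: events B2->E, B1->F, B4->S, B3->T, B5->F, B6->T; outcomes B1=F, B2=E, B3=T, B4=S, B5=F, B6=T
the full pool covers 11 outcomes: B1=T, B1=F, B2=S, B2=E, B3=T, B4=S, B5=F, B6=T, B6=F, B7=T, B7=F
every size-1 subset falls short of the 11 outcomes (best: 7/11)
every size-2 subset falls short of the 11 outcomes (best: 10/11)
size 3: inputs {1, 4, 6} cover all 11 outcomes, and no lexicographically smaller subset of this size does
Answer: 3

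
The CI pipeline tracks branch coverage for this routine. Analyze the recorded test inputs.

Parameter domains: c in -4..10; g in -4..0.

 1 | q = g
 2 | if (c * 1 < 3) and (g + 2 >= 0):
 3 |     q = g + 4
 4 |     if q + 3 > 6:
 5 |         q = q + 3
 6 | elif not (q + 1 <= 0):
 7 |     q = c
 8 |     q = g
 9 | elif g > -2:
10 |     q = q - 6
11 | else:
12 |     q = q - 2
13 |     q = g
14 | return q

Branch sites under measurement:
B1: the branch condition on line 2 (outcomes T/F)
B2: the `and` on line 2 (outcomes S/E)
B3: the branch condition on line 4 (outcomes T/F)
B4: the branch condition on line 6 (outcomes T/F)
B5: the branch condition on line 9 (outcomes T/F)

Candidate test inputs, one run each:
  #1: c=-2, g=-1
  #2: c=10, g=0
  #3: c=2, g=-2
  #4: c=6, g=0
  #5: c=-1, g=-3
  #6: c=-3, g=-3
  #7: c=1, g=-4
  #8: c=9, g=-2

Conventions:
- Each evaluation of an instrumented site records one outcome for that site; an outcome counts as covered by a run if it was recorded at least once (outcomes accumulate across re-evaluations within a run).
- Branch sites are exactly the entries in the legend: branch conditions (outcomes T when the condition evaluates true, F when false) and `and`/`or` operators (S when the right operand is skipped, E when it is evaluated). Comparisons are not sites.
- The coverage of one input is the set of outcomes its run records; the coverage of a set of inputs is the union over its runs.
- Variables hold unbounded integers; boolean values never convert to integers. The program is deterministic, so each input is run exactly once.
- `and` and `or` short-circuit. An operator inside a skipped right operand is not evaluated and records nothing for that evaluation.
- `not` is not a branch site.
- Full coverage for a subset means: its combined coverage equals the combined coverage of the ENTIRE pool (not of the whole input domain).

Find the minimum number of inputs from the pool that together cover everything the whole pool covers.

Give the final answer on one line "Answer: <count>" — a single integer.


input #1 (c=-2, g=-1): events B2->E, B1->T, B3->F; covers B1=T, B2=E, B3=F
input #2 (c=10, g=0): events B2->S, B1->F, B4->T; covers B1=F, B2=S, B4=T
input #3 (c=2, g=-2): events B2->E, B1->T, B3->F; covers B1=T, B2=E, B3=F
input #4 (c=6, g=0): events B2->S, B1->F, B4->T; covers B1=F, B2=S, B4=T
input #5 (c=-1, g=-3): events B2->E, B1->F, B4->F, B5->F; covers B1=F, B2=E, B4=F, B5=F
input #6 (c=-3, g=-3): events B2->E, B1->F, B4->F, B5->F; covers B1=F, B2=E, B4=F, B5=F
input #7 (c=1, g=-4): events B2->E, B1->F, B4->F, B5->F; covers B1=F, B2=E, B4=F, B5=F
input #8 (c=9, g=-2): events B2->S, B1->F, B4->F, B5->F; covers B1=F, B2=S, B4=F, B5=F
the full pool covers 8 outcomes: B1=T, B1=F, B2=S, B2=E, B3=F, B4=T, B4=F, B5=F
no size-1 subset reaches all 8 outcomes (best union: 4/8)
no size-2 subset reaches all 8 outcomes (best union: 7/8)
size 3: inputs {1, 2, 5} cover all 8 outcomes, and no lexicographically smaller subset of this size does
Answer: 3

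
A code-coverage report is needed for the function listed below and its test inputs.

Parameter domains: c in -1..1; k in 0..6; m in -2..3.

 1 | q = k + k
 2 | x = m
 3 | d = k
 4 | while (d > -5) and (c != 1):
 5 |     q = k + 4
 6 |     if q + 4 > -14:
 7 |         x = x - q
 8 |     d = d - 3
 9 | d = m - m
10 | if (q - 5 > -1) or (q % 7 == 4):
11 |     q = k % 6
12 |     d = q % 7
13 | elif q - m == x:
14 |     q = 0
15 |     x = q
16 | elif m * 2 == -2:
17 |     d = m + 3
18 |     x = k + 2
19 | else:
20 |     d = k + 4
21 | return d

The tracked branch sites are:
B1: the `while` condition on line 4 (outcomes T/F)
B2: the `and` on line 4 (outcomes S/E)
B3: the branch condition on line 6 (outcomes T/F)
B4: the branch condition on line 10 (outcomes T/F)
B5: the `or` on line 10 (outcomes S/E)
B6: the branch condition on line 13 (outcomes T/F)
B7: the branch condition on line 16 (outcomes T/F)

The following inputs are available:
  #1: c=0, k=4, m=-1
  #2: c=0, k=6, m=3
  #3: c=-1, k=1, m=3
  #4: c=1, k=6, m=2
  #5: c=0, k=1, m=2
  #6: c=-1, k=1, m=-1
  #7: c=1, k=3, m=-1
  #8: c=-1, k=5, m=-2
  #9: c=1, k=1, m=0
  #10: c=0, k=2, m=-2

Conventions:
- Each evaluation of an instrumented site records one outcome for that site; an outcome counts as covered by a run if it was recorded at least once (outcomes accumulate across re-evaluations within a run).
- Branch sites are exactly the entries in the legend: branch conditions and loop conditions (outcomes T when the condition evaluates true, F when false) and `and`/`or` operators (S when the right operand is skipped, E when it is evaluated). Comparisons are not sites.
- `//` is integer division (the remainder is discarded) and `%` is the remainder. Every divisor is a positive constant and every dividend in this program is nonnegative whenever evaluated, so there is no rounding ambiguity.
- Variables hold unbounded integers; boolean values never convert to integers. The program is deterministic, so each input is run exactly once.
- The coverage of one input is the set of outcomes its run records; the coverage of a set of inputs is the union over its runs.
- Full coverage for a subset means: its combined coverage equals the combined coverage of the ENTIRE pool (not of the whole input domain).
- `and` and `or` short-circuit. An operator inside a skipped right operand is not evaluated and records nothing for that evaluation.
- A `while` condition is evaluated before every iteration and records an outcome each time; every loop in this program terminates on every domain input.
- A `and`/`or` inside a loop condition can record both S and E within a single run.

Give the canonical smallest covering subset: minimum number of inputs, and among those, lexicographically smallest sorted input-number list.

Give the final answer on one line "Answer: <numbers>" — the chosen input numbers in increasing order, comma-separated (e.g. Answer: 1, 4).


test 1 (c=0, k=4, m=-1) hits B1=T, B1=F, B2=S, B2=E, B3=T, B4=T, B5=S
test 2 (c=0, k=6, m=3) hits B1=T, B1=F, B2=S, B2=E, B3=T, B4=T, B5=S
test 3 (c=-1, k=1, m=3) hits B1=T, B1=F, B2=S, B2=E, B3=T, B4=T, B5=S
test 4 (c=1, k=6, m=2) hits B1=F, B2=E, B4=T, B5=S
test 5 (c=0, k=1, m=2) hits B1=T, B1=F, B2=S, B2=E, B3=T, B4=T, B5=S
test 6 (c=-1, k=1, m=-1) hits B1=T, B1=F, B2=S, B2=E, B3=T, B4=T, B5=S
test 7 (c=1, k=3, m=-1) hits B1=F, B2=E, B4=T, B5=S
test 8 (c=-1, k=5, m=-2) hits B1=T, B1=F, B2=S, B2=E, B3=T, B4=T, B5=S
test 9 (c=1, k=1, m=0) hits B1=F, B2=E, B4=F, B5=E, B6=F, B7=F
test 10 (c=0, k=2, m=-2) hits B1=T, B1=F, B2=S, B2=E, B3=T, B4=T, B5=S
together the pool reaches 11 outcomes: B1=T, B1=F, B2=S, B2=E, B3=T, B4=T, B4=F, B5=S, B5=E, B6=F, B7=F
every size-1 subset falls short of the 11 outcomes (best: 7/11)
size 2: inputs {1, 9} cover all 11 outcomes, and no lexicographically smaller subset of this size does
Answer: 1, 9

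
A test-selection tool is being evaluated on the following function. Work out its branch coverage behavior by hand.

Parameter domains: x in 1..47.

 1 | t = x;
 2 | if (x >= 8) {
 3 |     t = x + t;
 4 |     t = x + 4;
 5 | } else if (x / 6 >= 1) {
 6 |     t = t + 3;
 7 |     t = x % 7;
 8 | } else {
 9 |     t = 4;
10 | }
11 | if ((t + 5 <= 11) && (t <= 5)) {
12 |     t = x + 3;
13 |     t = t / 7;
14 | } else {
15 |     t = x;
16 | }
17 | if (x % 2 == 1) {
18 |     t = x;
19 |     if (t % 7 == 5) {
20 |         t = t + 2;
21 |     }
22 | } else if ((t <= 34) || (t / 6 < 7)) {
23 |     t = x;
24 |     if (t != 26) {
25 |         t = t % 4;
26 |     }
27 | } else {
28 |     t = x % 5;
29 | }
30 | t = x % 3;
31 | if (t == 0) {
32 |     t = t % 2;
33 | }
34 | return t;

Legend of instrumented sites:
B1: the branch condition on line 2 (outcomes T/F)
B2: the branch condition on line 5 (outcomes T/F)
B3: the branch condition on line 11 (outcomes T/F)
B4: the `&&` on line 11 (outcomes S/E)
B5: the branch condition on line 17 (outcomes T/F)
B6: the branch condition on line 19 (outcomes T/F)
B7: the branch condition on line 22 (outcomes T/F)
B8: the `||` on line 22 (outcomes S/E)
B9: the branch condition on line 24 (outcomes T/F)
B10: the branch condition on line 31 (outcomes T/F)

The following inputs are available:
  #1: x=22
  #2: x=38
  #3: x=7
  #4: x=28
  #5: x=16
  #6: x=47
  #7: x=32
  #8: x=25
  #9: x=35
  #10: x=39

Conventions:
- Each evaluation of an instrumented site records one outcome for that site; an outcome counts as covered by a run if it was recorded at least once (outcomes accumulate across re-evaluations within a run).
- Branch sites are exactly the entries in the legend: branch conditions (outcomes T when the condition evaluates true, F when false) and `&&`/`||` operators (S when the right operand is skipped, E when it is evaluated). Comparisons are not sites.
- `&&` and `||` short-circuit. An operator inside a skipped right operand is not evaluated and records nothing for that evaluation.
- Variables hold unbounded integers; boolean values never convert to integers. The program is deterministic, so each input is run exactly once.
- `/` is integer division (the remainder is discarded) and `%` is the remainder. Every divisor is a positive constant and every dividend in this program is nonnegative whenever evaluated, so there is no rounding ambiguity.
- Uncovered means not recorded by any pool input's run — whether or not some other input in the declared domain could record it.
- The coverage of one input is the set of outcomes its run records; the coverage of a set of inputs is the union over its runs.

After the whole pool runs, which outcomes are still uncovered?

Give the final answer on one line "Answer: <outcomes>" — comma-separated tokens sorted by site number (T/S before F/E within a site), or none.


test 1 (x=22) hits B1=T, B3=F, B4=S, B5=F, B7=T, B8=S, B9=T, B10=F
test 2 (x=38) hits B1=T, B3=F, B4=S, B5=F, B7=T, B8=E, B9=T, B10=F
test 3 (x=7) hits B1=F, B2=T, B3=T, B4=E, B5=T, B6=F, B10=F
test 4 (x=28) hits B1=T, B3=F, B4=S, B5=F, B7=T, B8=S, B9=T, B10=F
test 5 (x=16) hits B1=T, B3=F, B4=S, B5=F, B7=T, B8=S, B9=T, B10=F
test 6 (x=47) hits B1=T, B3=F, B4=S, B5=T, B6=T, B10=F
test 7 (x=32) hits B1=T, B3=F, B4=S, B5=F, B7=T, B8=S, B9=T, B10=F
test 8 (x=25) hits B1=T, B3=F, B4=S, B5=T, B6=F, B10=F
test 9 (x=35) hits B1=T, B3=F, B4=S, B5=T, B6=F, B10=F
test 10 (x=39) hits B1=T, B3=F, B4=S, B5=T, B6=F, B10=T
union over the pool: B1=T, B1=F, B2=T, B3=T, B3=F, B4=S, B4=E, B5=T, B5=F, B6=T, B6=F, B7=T, B8=S, B8=E, B9=T, B10=T, B10=F
uncovered (3 of 20): B2=F, B7=F, B9=F
Answer: B2=F, B7=F, B9=F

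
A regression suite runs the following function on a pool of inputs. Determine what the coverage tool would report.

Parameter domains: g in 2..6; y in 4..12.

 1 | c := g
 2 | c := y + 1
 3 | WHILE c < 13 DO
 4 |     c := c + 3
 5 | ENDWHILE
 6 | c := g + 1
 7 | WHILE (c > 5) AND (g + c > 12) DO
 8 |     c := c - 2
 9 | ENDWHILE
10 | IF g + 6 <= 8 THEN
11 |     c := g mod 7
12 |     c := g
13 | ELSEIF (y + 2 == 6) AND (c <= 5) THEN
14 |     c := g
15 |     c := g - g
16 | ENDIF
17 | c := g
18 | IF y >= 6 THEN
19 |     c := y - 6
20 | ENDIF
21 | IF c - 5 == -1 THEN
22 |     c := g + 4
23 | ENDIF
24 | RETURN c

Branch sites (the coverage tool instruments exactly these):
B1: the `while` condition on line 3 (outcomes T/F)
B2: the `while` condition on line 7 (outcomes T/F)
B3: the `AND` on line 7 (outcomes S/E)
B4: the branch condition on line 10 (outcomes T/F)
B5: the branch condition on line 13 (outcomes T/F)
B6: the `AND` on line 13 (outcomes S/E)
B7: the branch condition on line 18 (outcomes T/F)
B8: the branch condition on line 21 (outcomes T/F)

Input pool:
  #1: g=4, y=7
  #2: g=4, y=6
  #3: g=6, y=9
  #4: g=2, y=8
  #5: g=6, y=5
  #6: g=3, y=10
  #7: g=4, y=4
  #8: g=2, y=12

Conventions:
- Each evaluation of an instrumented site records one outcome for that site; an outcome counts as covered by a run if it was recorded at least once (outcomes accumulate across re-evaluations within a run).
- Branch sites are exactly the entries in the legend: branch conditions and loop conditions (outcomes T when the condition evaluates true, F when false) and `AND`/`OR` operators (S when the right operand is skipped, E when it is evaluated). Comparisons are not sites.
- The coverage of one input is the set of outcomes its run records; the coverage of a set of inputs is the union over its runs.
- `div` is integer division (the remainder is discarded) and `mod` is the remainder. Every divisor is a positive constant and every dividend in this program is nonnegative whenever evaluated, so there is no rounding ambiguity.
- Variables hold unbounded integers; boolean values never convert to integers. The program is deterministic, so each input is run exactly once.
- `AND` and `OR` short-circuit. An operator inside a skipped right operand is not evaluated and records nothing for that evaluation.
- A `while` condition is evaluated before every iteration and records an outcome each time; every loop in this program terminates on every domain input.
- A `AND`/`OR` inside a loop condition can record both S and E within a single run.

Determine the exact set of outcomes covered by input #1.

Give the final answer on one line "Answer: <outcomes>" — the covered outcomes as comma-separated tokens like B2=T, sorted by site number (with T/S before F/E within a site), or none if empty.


Event log for input #1 (g=4, y=7):
  B1->T, B1->T, B1->F, B3->S, B2->F, B4->F, B6->S, B5->F, B7->T, B8->F
deduplicating events, the covered set is: B1=T, B1=F, B2=F, B3=S, B4=F, B5=F, B6=S, B7=T, B8=F
Answer: B1=T, B1=F, B2=F, B3=S, B4=F, B5=F, B6=S, B7=T, B8=F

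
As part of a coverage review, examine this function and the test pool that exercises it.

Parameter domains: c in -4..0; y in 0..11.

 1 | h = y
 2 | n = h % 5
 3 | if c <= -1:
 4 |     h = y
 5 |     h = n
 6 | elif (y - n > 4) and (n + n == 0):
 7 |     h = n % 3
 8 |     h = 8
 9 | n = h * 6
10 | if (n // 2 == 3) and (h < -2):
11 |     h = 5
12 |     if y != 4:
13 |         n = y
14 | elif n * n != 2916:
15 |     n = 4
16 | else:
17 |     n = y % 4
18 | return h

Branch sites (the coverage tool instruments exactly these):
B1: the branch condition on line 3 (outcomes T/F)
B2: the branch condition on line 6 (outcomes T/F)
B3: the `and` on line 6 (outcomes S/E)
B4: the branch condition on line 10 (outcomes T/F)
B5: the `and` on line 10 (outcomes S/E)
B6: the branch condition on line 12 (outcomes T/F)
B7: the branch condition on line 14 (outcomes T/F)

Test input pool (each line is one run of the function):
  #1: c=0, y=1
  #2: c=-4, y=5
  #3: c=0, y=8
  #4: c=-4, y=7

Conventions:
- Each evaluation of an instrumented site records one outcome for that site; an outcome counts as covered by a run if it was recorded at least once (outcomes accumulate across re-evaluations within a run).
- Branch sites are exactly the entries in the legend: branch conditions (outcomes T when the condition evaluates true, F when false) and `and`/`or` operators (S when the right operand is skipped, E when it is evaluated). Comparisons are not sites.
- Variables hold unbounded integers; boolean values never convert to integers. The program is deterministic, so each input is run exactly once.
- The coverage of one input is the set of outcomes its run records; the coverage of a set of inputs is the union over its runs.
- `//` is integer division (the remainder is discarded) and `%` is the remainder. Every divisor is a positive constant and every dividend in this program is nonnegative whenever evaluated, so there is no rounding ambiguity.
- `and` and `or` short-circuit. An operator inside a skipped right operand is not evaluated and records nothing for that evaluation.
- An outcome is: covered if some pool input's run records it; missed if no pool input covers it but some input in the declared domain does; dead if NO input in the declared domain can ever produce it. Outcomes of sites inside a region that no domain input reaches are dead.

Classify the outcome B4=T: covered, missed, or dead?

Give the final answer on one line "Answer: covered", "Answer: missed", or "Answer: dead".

no pool input records B4=T
checking all 60 inputs in the declared domain: B4=T is never recorded -> dead

Answer: dead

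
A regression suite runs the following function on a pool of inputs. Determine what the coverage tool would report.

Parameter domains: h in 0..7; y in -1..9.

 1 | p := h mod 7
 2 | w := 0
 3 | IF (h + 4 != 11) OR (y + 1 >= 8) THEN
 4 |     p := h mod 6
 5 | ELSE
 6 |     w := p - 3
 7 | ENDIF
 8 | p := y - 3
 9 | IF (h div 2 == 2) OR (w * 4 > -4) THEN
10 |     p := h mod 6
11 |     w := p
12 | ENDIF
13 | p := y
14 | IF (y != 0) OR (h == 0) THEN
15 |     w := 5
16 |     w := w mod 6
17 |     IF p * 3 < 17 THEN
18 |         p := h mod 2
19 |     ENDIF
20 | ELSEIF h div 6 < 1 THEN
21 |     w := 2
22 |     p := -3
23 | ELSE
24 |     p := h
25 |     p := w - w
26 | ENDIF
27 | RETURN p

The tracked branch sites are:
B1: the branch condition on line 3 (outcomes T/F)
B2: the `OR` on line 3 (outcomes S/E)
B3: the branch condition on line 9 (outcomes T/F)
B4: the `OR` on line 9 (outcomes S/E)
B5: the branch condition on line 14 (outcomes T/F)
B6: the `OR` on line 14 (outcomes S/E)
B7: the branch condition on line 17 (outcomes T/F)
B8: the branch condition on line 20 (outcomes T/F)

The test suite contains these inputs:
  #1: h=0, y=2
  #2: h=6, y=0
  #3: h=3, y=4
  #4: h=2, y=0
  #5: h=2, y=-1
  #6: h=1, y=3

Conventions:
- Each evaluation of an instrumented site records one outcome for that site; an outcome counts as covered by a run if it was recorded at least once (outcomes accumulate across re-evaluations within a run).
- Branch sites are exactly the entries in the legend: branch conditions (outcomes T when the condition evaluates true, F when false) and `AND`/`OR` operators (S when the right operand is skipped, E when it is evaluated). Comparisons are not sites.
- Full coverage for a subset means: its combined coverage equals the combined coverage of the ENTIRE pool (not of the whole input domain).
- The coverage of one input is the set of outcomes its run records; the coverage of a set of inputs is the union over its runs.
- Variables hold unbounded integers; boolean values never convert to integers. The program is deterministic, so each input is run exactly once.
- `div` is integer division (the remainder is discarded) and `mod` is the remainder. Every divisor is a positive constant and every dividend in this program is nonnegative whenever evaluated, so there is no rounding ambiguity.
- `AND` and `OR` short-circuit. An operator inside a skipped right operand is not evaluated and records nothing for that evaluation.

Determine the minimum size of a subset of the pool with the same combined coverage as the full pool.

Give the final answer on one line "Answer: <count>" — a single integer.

test 1 (h=0, y=2) hits B1=T, B2=S, B3=T, B4=E, B5=T, B6=S, B7=T
test 2 (h=6, y=0) hits B1=T, B2=S, B3=T, B4=E, B5=F, B6=E, B8=F
test 3 (h=3, y=4) hits B1=T, B2=S, B3=T, B4=E, B5=T, B6=S, B7=T
test 4 (h=2, y=0) hits B1=T, B2=S, B3=T, B4=E, B5=F, B6=E, B8=T
test 5 (h=2, y=-1) hits B1=T, B2=S, B3=T, B4=E, B5=T, B6=S, B7=T
test 6 (h=1, y=3) hits B1=T, B2=S, B3=T, B4=E, B5=T, B6=S, B7=T
the full pool covers 11 outcomes: B1=T, B2=S, B3=T, B4=E, B5=T, B5=F, B6=S, B6=E, B7=T, B8=T, B8=F
no size-1 subset reaches all 11 outcomes (best union: 7/11)
no size-2 subset reaches all 11 outcomes (best union: 10/11)
the canonical winner is {1, 2, 4}: size 3, full 11-outcome coverage, earliest index list among size-3 covers

Answer: 3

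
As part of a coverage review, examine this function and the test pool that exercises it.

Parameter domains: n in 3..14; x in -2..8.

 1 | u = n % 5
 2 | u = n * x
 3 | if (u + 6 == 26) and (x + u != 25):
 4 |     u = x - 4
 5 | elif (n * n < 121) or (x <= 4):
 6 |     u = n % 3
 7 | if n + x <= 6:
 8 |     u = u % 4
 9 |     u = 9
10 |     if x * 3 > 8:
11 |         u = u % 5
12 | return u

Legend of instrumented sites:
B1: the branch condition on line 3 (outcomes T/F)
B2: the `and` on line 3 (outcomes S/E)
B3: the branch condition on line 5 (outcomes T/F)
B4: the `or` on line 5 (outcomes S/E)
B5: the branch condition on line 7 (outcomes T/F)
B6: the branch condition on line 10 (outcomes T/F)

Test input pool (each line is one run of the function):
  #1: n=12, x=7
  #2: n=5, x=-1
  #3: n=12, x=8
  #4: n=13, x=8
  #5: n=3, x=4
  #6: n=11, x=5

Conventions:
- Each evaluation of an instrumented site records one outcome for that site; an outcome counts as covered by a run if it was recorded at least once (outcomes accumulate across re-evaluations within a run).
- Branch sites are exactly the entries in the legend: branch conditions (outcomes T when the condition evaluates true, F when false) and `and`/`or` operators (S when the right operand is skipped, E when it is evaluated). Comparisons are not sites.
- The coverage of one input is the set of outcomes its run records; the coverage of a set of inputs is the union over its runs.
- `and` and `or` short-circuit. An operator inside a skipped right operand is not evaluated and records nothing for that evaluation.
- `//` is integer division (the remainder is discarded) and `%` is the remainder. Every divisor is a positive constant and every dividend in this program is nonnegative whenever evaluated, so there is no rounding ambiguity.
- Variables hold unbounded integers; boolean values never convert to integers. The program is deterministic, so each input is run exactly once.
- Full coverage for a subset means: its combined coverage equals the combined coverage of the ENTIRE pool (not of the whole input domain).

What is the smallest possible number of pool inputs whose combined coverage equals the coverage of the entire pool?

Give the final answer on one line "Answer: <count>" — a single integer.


test 1 (n=12, x=7) hits B1=F, B2=S, B3=F, B4=E, B5=F
test 2 (n=5, x=-1) hits B1=F, B2=S, B3=T, B4=S, B5=T, B6=F
test 3 (n=12, x=8) hits B1=F, B2=S, B3=F, B4=E, B5=F
test 4 (n=13, x=8) hits B1=F, B2=S, B3=F, B4=E, B5=F
test 5 (n=3, x=4) hits B1=F, B2=S, B3=T, B4=S, B5=F
test 6 (n=11, x=5) hits B1=F, B2=S, B3=F, B4=E, B5=F
union over all inputs: B1=F, B2=S, B3=T, B3=F, B4=S, B4=E, B5=T, B5=F, B6=F (9 outcomes)
no size-1 subset reaches all 9 outcomes (best union: 6/9)
at size 2, {1, 2} reaches all 9 outcomes; every lexicographically earlier size-2 subset fails
Answer: 2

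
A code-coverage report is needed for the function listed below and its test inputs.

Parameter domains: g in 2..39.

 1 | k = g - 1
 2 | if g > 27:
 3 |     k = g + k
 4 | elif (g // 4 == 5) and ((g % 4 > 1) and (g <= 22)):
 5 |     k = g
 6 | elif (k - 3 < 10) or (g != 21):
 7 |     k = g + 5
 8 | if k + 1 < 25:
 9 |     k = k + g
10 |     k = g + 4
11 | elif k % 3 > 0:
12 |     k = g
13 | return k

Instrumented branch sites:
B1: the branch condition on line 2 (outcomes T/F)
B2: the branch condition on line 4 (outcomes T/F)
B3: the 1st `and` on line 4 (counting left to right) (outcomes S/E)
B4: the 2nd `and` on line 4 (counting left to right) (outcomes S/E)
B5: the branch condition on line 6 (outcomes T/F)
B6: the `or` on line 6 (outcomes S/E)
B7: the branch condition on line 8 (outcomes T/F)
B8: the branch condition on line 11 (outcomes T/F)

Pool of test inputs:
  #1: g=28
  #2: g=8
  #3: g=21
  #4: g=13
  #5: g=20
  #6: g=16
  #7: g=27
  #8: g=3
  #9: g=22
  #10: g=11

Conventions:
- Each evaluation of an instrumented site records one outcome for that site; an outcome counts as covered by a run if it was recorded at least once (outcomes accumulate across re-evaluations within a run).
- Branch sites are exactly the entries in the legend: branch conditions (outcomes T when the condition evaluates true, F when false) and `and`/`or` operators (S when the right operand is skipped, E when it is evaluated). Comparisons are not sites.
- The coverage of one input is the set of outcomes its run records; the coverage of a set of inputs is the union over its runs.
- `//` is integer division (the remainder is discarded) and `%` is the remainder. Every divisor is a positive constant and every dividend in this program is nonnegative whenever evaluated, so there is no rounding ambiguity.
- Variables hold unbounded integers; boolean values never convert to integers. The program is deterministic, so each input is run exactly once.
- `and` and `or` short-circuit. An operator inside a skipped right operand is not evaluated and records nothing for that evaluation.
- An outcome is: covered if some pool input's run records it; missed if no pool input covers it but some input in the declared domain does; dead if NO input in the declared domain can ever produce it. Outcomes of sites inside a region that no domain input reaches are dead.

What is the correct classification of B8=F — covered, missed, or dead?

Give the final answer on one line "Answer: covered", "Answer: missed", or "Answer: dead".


no pool input records B8=F
but domain input (g=19) does record it -> reachable, so missed
Answer: missed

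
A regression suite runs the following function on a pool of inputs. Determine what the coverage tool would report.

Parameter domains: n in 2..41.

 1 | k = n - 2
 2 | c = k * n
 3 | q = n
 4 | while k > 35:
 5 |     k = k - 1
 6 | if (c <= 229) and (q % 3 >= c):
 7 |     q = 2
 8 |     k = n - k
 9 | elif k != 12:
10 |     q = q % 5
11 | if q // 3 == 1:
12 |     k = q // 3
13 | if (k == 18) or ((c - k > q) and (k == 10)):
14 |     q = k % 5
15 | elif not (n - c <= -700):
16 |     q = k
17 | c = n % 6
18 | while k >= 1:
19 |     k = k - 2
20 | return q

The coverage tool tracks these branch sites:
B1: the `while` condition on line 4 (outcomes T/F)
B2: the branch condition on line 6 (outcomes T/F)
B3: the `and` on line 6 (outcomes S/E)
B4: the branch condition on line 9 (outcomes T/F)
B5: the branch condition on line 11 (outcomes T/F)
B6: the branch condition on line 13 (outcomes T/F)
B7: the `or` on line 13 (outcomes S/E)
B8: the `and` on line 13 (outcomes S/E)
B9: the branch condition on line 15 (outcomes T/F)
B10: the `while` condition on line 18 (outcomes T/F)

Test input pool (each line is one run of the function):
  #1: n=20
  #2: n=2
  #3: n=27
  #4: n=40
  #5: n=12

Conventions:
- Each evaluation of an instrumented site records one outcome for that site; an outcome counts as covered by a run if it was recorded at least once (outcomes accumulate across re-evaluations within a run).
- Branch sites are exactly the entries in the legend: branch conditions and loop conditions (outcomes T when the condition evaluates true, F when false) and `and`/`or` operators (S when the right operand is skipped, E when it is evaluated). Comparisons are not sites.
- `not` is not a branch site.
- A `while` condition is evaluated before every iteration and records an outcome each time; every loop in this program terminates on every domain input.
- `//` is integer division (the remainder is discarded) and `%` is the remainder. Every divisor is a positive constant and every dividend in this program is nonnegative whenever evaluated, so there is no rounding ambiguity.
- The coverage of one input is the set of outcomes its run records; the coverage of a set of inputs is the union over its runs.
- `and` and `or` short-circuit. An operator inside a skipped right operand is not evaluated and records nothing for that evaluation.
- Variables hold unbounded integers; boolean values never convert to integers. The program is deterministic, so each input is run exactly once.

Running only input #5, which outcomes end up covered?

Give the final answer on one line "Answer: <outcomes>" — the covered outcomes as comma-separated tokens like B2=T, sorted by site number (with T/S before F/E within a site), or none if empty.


Simulating input #5 (n=12) step by step:
  B1->F, B3->E, B2->F, B4->T, B5->F, B7->E, B8->E, B6->T, B10->T, B10->T
  B10->T, B10->T, B10->T, B10->F
deduplicating events, the covered set is: B1=F, B2=F, B3=E, B4=T, B5=F, B6=T, B7=E, B8=E, B10=T, B10=F
Answer: B1=F, B2=F, B3=E, B4=T, B5=F, B6=T, B7=E, B8=E, B10=T, B10=F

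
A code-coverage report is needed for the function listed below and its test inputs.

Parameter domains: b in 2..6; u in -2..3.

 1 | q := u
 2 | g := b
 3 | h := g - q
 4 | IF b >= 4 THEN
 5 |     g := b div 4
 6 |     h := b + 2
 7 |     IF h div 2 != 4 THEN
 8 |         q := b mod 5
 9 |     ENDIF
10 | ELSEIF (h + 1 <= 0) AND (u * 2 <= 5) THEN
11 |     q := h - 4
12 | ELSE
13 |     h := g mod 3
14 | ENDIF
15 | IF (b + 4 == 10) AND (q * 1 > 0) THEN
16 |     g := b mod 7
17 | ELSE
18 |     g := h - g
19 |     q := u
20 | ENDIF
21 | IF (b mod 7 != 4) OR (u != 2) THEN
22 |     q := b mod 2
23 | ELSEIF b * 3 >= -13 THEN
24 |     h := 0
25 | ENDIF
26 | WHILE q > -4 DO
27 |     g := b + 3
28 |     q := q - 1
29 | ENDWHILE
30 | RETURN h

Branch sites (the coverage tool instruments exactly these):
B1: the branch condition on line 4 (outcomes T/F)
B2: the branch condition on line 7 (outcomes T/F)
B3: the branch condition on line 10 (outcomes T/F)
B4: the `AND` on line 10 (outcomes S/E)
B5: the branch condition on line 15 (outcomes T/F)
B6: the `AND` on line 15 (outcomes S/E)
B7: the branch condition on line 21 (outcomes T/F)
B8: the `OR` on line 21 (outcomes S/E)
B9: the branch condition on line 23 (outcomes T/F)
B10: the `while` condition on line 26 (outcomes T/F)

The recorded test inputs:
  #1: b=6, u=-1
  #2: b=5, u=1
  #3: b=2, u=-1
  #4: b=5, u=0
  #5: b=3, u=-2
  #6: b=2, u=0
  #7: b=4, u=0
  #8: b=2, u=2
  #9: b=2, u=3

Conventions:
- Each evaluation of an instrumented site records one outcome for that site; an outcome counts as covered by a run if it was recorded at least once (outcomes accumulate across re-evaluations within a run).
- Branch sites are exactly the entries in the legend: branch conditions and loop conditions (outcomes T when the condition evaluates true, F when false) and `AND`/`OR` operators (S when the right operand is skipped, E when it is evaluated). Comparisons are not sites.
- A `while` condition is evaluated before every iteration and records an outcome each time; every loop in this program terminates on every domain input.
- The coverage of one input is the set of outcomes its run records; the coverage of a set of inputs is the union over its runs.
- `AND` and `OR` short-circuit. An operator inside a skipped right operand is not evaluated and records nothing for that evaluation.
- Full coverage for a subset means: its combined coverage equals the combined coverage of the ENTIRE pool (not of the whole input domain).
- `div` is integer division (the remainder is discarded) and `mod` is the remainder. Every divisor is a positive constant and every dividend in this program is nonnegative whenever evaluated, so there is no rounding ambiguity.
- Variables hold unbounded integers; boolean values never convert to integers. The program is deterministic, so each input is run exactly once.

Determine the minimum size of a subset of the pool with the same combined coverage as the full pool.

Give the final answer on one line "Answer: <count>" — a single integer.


input #1 (b=6, u=-1): events B1->T, B2->F, B6->E, B5->F, B8->S, B7->T, B10->T, B10->T, B10->T, B10->T, B10->F; covers B1=T, B2=F, B5=F, B6=E, B7=T, B8=S, B10=T, B10=F
input #2 (b=5, u=1): events B1->T, B2->T, B6->S, B5->F, B8->S, B7->T, B10->T, B10->T, B10->T, B10->T, B10->T, B10->F; covers B1=T, B2=T, B5=F, B6=S, B7=T, B8=S, B10=T, B10=F
input #3 (b=2, u=-1): events B1->F, B4->S, B3->F, B6->S, B5->F, B8->S, B7->T, B10->T, B10->T, B10->T, B10->T, B10->F; covers B1=F, B3=F, B4=S, B5=F, B6=S, B7=T, B8=S, B10=T, B10=F
input #4 (b=5, u=0): events B1->T, B2->T, B6->S, B5->F, B8->S, B7->T, B10->T, B10->T, B10->T, B10->T, B10->T, B10->F; covers B1=T, B2=T, B5=F, B6=S, B7=T, B8=S, B10=T, B10=F
input #5 (b=3, u=-2): events B1->F, B4->S, B3->F, B6->S, B5->F, B8->S, B7->T, B10->T, B10->T, B10->T, B10->T, B10->T, B10->F; covers B1=F, B3=F, B4=S, B5=F, B6=S, B7=T, B8=S, B10=T, B10=F
input #6 (b=2, u=0): events B1->F, B4->S, B3->F, B6->S, B5->F, B8->S, B7->T, B10->T, B10->T, B10->T, B10->T, B10->F; covers B1=F, B3=F, B4=S, B5=F, B6=S, B7=T, B8=S, B10=T, B10=F
input #7 (b=4, u=0): events B1->T, B2->T, B6->S, B5->F, B8->E, B7->T, B10->T, B10->T, B10->T, B10->T, B10->F; covers B1=T, B2=T, B5=F, B6=S, B7=T, B8=E, B10=T, B10=F
input #8 (b=2, u=2): events B1->F, B4->S, B3->F, B6->S, B5->F, B8->S, B7->T, B10->T, B10->T, B10->T, B10->T, B10->F; covers B1=F, B3=F, B4=S, B5=F, B6=S, B7=T, B8=S, B10=T, B10=F
input #9 (b=2, u=3): events B1->F, B4->E, B3->F, B6->S, B5->F, B8->S, B7->T, B10->T, B10->T, B10->T, B10->T, B10->F; covers B1=F, B3=F, B4=E, B5=F, B6=S, B7=T, B8=S, B10=T, B10=F
the full pool covers 15 outcomes: B1=T, B1=F, B2=T, B2=F, B3=F, B4=S, B4=E, B5=F, B6=S, B6=E, B7=T, B8=S, B8=E, B10=T, B10=F
checked all size-1 subsets: none covers 15 outcomes (max 9/15)
checked all size-2 subsets: none covers 15 outcomes (max 12/15)
checked all size-3 subsets: none covers 15 outcomes (max 14/15)
inputs {1, 3, 7, 9} (size 4) cover everything; no size-4 subset with a lexicographically smaller index list covers all 15
Answer: 4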